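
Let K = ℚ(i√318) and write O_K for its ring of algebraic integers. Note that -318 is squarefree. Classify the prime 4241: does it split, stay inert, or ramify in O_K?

-318 mod 4 = 2, hence disc K = 4·(-318) = -1272 and O_K = ℤ[√-318].
4241 ∤ -1272, so 4241 is unramified.
Euler's criterion: (-318)^2120 mod 4241 = 4240. Thus (-318|4241) = -1.
Legendre symbol -1 ⇒ 4241 is inert.

inert — (4241) stays prime in O_K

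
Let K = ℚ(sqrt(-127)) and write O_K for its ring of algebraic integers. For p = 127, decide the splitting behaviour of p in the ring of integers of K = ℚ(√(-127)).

d = -127 ≡ 1 (mod 4), so O_K = ℤ[(1+√-127)/2] and disc(K) = d = -127.
127 divides disc(K) = -127, so 127 ramifies.

127 is ramified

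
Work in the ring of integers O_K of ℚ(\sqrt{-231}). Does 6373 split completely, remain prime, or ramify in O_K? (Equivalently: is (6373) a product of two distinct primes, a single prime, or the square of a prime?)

inert — (6373) stays prime in O_K

d = -231 ≡ 1 (mod 4), so O_K = ℤ[(1+√-231)/2] and disc(K) = d = -231.
disc(K) = -231 is not divisible by 6373; 6373 is unramified.
(-231/6373) = 6142^3186 mod 6373 = 6372, giving Legendre symbol -1.
d is a non-residue mod p, hence 6373 remains inert in O_K.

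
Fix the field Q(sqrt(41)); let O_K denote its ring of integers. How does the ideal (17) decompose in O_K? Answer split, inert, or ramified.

inert — (17) stays prime in O_K

41 mod 4 = 1, hence disc K = 41 and O_K = ℤ[(1+√41)/2].
disc(K) = 41 is not divisible by 17; 17 is unramified.
Euler's criterion: 41^8 mod 17 = 16. Thus (41|17) = -1.
(41/17) = -1, so 17 is inert.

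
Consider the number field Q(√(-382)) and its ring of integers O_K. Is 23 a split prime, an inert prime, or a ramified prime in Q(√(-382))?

Since -382 ≢ 1 mod 4, the ring of integers is ℤ[√-382] with discriminant 4·(-382) = -1528.
disc(K) = -1528 is not divisible by 23; 23 is unramified.
Euler's criterion: (-382)^11 mod 23 = 1. Thus (-382|23) = 1.
Legendre symbol 1 ⇒ 23 is split.

split — (23) = 𝔭₁𝔭₂ with 𝔭₁ ≠ 𝔭₂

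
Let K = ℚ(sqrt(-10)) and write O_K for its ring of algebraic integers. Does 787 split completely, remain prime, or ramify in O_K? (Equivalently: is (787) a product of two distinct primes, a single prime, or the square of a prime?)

inert — (787) stays prime in O_K

d = -10 ≡ 2 (mod 4), so O_K = ℤ[√-10] and disc(K) = 4d = -40.
787 ∤ -40, so 787 is unramified.
(-10/787) = 777^393 mod 787 = 786, giving Legendre symbol -1.
(-10/787) = -1, so 787 is inert.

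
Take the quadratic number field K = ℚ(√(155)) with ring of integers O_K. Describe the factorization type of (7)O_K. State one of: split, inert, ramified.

split

155 mod 4 = 3, hence disc K = 4·155 = 620 and O_K = ℤ[√155].
Since gcd(7, 620) = 1 the prime 7 does not ramify.
Euler's criterion: 155^3 mod 7 = 1. Thus (155|7) = 1.
(155/7) = 1, so 7 splits.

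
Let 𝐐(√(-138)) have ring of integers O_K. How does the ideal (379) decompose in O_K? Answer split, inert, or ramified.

d = -138 ≡ 2 (mod 4), so O_K = ℤ[√-138] and disc(K) = 4d = -552.
379 ∤ -552, so 379 is unramified.
Compute (-138/379) via Euler: 241^((379-1)/2) mod 379 = 378, so (-138/379) = -1.
(-138/379) = -1, so 379 is inert.

remains prime (inert)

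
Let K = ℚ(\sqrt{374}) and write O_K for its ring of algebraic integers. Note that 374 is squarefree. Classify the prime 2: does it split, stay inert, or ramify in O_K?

Since 374 ≢ 1 mod 4, the ring of integers is ℤ[√374] with discriminant 4·374 = 1496.
2 divides disc(K) = 1496, so 2 ramifies.

2 is ramified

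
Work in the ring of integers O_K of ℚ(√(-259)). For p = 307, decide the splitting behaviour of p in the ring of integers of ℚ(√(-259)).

d = -259 ≡ 1 (mod 4), so O_K = ℤ[(1+√-259)/2] and disc(K) = d = -259.
307 ∤ -259, so 307 is unramified.
Legendre symbol by Euler's criterion: (-259/307) ≡ (-259)^153 ≡ 306 (mod 307), i.e. (-259/307) = -1.
Legendre symbol -1 ⇒ 307 is inert.

inert — (307) stays prime in O_K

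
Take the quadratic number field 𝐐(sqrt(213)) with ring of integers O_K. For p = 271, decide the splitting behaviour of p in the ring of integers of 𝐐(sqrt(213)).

splits completely

Since 213 ≡ 1 mod 4, the ring of integers is ℤ[(1+√213)/2] with discriminant 213.
271 ∤ 213, so 271 is unramified.
Legendre symbol by Euler's criterion: (213/271) ≡ 213^135 ≡ 1 (mod 271), i.e. (213/271) = 1.
Legendre symbol 1 ⇒ 271 is split.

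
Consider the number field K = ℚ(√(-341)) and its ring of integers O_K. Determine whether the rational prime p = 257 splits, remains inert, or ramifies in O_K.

splits completely

-341 mod 4 = 3, hence disc K = 4·(-341) = -1364 and O_K = ℤ[√-341].
disc(K) = -1364 is not divisible by 257; 257 is unramified.
Compute (-341/257) via Euler: 173^((257-1)/2) mod 257 = 1, so (-341/257) = 1.
Legendre symbol 1 ⇒ 257 is split.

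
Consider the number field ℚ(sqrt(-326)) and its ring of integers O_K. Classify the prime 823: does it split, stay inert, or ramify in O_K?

Since -326 ≢ 1 mod 4, the ring of integers is ℤ[√-326] with discriminant 4·(-326) = -1304.
disc(K) = -1304 is not divisible by 823; 823 is unramified.
Compute (-326/823) via Euler: 497^((823-1)/2) mod 823 = 822, so (-326/823) = -1.
d is a non-residue mod p, hence 823 remains inert in O_K.

p is inert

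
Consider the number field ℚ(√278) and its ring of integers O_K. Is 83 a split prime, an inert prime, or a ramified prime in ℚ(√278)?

83 splits in O_K

278 mod 4 = 2, hence disc K = 4·278 = 1112 and O_K = ℤ[√278].
Since gcd(83, 1112) = 1 the prime 83 does not ramify.
(278/83) = 29^41 mod 83 = 1, giving Legendre symbol 1.
d is a quadratic residue mod p, hence 83 splits in O_K.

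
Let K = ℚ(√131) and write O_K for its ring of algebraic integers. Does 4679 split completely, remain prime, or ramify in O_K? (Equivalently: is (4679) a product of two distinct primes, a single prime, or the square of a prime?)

Since 131 ≢ 1 mod 4, the ring of integers is ℤ[√131] with discriminant 4·131 = 524.
Since gcd(4679, 524) = 1 the prime 4679 does not ramify.
Compute (131/4679) via Euler: 131^((4679-1)/2) mod 4679 = 4678, so (131/4679) = -1.
Legendre symbol -1 ⇒ 4679 is inert.

inert — (4679) stays prime in O_K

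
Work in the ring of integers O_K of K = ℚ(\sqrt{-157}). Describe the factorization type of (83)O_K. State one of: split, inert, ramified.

Since -157 ≢ 1 mod 4, the ring of integers is ℤ[√-157] with discriminant 4·(-157) = -628.
Since gcd(83, -628) = 1 the prime 83 does not ramify.
(-157/83) = 9^41 mod 83 = 1, giving Legendre symbol 1.
(-157/83) = 1, so 83 splits.

p splits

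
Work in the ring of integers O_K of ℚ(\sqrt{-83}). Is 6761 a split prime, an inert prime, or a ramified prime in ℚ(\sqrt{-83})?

Since -83 ≡ 1 mod 4, the ring of integers is ℤ[(1+√-83)/2] with discriminant -83.
Since gcd(6761, -83) = 1 the prime 6761 does not ramify.
Legendre symbol by Euler's criterion: (-83/6761) ≡ (-83)^3380 ≡ 1 (mod 6761), i.e. (-83/6761) = 1.
d is a quadratic residue mod p, hence 6761 splits in O_K.

split — (6761) = 𝔭₁𝔭₂ with 𝔭₁ ≠ 𝔭₂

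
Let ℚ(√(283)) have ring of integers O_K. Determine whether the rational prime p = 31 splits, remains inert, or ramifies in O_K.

d = 283 ≡ 3 (mod 4), so O_K = ℤ[√283] and disc(K) = 4d = 1132.
disc(K) = 1132 is not divisible by 31; 31 is unramified.
Euler's criterion: 283^15 mod 31 = 1. Thus (283|31) = 1.
(283/31) = 1, so 31 splits.

splits completely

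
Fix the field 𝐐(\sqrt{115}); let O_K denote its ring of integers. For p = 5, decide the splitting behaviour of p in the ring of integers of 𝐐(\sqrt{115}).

p ramifies

d = 115 ≡ 3 (mod 4), so O_K = ℤ[√115] and disc(K) = 4d = 460.
Ramification test: 5 | 460. The prime 5 ramifies in K.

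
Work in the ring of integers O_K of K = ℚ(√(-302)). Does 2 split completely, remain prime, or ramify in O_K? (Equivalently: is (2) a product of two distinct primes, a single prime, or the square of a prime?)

Since -302 ≢ 1 mod 4, the ring of integers is ℤ[√-302] with discriminant 4·(-302) = -1208.
2 divides disc(K) = -1208, so 2 ramifies.

p ramifies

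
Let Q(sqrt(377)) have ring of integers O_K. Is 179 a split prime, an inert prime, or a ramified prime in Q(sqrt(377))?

p splits

377 mod 4 = 1, hence disc K = 377 and O_K = ℤ[(1+√377)/2].
disc(K) = 377 is not divisible by 179; 179 is unramified.
(377/179) = 19^89 mod 179 = 1, giving Legendre symbol 1.
(377/179) = 1, so 179 splits.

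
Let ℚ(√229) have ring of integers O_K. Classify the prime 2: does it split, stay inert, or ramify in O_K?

p is inert

d = 229 ≡ 1 (mod 4), so O_K = ℤ[(1+√229)/2] and disc(K) = d = 229.
disc(K) = 229 is not divisible by 2; 2 is unramified.
Checking d mod 8: 229 ≡ 5. Hence 2 is inert in O_K.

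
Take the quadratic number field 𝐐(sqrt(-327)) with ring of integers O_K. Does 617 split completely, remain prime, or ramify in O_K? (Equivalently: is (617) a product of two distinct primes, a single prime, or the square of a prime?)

splits completely

Since -327 ≡ 1 mod 4, the ring of integers is ℤ[(1+√-327)/2] with discriminant -327.
disc(K) = -327 is not divisible by 617; 617 is unramified.
(-327/617) = 290^308 mod 617 = 1, giving Legendre symbol 1.
Legendre symbol 1 ⇒ 617 is split.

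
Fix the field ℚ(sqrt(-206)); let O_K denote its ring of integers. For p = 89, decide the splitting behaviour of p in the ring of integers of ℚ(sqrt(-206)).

-206 mod 4 = 2, hence disc K = 4·(-206) = -824 and O_K = ℤ[√-206].
disc(K) = -824 is not divisible by 89; 89 is unramified.
Legendre symbol by Euler's criterion: (-206/89) ≡ (-206)^44 ≡ 88 (mod 89), i.e. (-206/89) = -1.
Legendre symbol -1 ⇒ 89 is inert.

inert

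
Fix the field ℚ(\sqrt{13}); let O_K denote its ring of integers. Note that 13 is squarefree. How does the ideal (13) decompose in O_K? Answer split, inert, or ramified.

d = 13 ≡ 1 (mod 4), so O_K = ℤ[(1+√13)/2] and disc(K) = d = 13.
Ramification test: 13 | 13. The prime 13 ramifies in K.

ramifies in O_K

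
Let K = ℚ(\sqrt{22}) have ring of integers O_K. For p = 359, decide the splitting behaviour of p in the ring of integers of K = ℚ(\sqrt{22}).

22 mod 4 = 2, hence disc K = 4·22 = 88 and O_K = ℤ[√22].
359 ∤ 88, so 359 is unramified.
(22/359) = 22^179 mod 359 = 1, giving Legendre symbol 1.
Legendre symbol 1 ⇒ 359 is split.

split — (359) = 𝔭₁𝔭₂ with 𝔭₁ ≠ 𝔭₂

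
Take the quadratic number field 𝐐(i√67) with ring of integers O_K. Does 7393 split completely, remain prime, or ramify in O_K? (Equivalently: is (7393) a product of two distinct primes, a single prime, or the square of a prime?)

-67 mod 4 = 1, hence disc K = -67 and O_K = ℤ[(1+√-67)/2].
Since gcd(7393, -67) = 1 the prime 7393 does not ramify.
Legendre symbol by Euler's criterion: (-67/7393) ≡ (-67)^3696 ≡ 1 (mod 7393), i.e. (-67/7393) = 1.
d is a quadratic residue mod p, hence 7393 splits in O_K.

7393 splits in O_K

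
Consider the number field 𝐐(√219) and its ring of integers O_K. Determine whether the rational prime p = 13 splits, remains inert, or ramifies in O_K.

Since 219 ≢ 1 mod 4, the ring of integers is ℤ[√219] with discriminant 4·219 = 876.
13 ∤ 876, so 13 is unramified.
(219/13) = 11^6 mod 13 = 12, giving Legendre symbol -1.
(219/13) = -1, so 13 is inert.

p is inert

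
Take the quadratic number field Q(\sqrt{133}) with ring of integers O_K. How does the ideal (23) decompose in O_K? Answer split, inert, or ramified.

Since 133 ≡ 1 mod 4, the ring of integers is ℤ[(1+√133)/2] with discriminant 133.
disc(K) = 133 is not divisible by 23; 23 is unramified.
Compute (133/23) via Euler: 18^((23-1)/2) mod 23 = 1, so (133/23) = 1.
Legendre symbol 1 ⇒ 23 is split.

23 splits in O_K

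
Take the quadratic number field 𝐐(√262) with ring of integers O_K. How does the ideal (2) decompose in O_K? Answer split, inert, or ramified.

Since 262 ≢ 1 mod 4, the ring of integers is ℤ[√262] with discriminant 4·262 = 1048.
disc(K) = 1048 = 2·524, so p = 2 is ramified.

2 is ramified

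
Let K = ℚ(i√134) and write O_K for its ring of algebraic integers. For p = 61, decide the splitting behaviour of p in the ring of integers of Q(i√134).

split

-134 mod 4 = 2, hence disc K = 4·(-134) = -536 and O_K = ℤ[√-134].
61 ∤ -536, so 61 is unramified.
Euler's criterion: (-134)^30 mod 61 = 1. Thus (-134|61) = 1.
(-134/61) = 1, so 61 splits.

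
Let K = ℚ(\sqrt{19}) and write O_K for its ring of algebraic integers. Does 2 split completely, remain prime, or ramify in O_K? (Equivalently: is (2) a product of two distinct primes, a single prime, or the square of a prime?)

Since 19 ≢ 1 mod 4, the ring of integers is ℤ[√19] with discriminant 4·19 = 76.
2 divides disc(K) = 76, so 2 ramifies.

ramified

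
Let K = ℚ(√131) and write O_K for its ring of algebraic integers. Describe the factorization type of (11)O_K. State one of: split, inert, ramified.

131 mod 4 = 3, hence disc K = 4·131 = 524 and O_K = ℤ[√131].
disc(K) = 524 is not divisible by 11; 11 is unramified.
(131/11) = 10^5 mod 11 = 10, giving Legendre symbol -1.
Legendre symbol -1 ⇒ 11 is inert.

p is inert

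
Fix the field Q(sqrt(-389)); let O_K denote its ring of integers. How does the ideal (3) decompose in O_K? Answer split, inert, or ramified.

split — (3) = 𝔭₁𝔭₂ with 𝔭₁ ≠ 𝔭₂

-389 mod 4 = 3, hence disc K = 4·(-389) = -1556 and O_K = ℤ[√-389].
3 ∤ -1556, so 3 is unramified.
(-389/3) = 1^1 mod 3 = 1, giving Legendre symbol 1.
(-389/3) = 1, so 3 splits.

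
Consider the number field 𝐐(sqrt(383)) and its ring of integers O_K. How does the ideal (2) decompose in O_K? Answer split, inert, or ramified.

383 mod 4 = 3, hence disc K = 4·383 = 1532 and O_K = ℤ[√383].
Ramification test: 2 | 1532. The prime 2 ramifies in K.

ramifies in O_K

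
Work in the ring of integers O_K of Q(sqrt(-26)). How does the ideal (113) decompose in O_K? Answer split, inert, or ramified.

d = -26 ≡ 2 (mod 4), so O_K = ℤ[√-26] and disc(K) = 4d = -104.
disc(K) = -104 is not divisible by 113; 113 is unramified.
Compute (-26/113) via Euler: 87^((113-1)/2) mod 113 = 1, so (-26/113) = 1.
(-26/113) = 1, so 113 splits.

113 splits in O_K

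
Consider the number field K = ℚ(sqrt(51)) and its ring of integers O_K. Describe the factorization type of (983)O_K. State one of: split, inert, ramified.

inert

51 mod 4 = 3, hence disc K = 4·51 = 204 and O_K = ℤ[√51].
Since gcd(983, 204) = 1 the prime 983 does not ramify.
Legendre symbol by Euler's criterion: (51/983) ≡ 51^491 ≡ 982 (mod 983), i.e. (51/983) = -1.
Legendre symbol -1 ⇒ 983 is inert.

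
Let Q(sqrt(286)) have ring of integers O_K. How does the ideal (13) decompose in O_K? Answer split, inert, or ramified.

d = 286 ≡ 2 (mod 4), so O_K = ℤ[√286] and disc(K) = 4d = 1144.
13 divides disc(K) = 1144, so 13 ramifies.

ramifies in O_K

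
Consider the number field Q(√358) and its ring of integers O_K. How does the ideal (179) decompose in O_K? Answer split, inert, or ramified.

179 is ramified

Since 358 ≢ 1 mod 4, the ring of integers is ℤ[√358] with discriminant 4·358 = 1432.
179 divides disc(K) = 1432, so 179 ramifies.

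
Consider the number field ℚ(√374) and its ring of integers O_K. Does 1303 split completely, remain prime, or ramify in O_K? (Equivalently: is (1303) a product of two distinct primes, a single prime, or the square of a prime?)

Since 374 ≢ 1 mod 4, the ring of integers is ℤ[√374] with discriminant 4·374 = 1496.
1303 ∤ 1496, so 1303 is unramified.
Compute (374/1303) via Euler: 374^((1303-1)/2) mod 1303 = 1, so (374/1303) = 1.
(374/1303) = 1, so 1303 splits.

1303 splits in O_K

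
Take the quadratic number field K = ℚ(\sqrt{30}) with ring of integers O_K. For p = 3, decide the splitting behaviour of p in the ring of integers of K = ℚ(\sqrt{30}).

30 mod 4 = 2, hence disc K = 4·30 = 120 and O_K = ℤ[√30].
disc(K) = 120 = 3·40, so p = 3 is ramified.

ramifies in O_K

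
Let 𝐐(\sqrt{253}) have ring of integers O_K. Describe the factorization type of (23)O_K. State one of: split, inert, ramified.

d = 253 ≡ 1 (mod 4), so O_K = ℤ[(1+√253)/2] and disc(K) = d = 253.
disc(K) = 253 = 23·11, so p = 23 is ramified.

ramified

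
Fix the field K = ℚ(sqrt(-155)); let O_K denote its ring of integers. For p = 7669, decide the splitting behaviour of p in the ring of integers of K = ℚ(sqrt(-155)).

remains prime (inert)

Since -155 ≡ 1 mod 4, the ring of integers is ℤ[(1+√-155)/2] with discriminant -155.
7669 ∤ -155, so 7669 is unramified.
(-155/7669) = 7514^3834 mod 7669 = 7668, giving Legendre symbol -1.
(-155/7669) = -1, so 7669 is inert.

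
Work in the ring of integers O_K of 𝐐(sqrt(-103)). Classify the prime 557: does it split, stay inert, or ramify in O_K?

d = -103 ≡ 1 (mod 4), so O_K = ℤ[(1+√-103)/2] and disc(K) = d = -103.
disc(K) = -103 is not divisible by 557; 557 is unramified.
Compute (-103/557) via Euler: 454^((557-1)/2) mod 557 = 556, so (-103/557) = -1.
d is a non-residue mod p, hence 557 remains inert in O_K.

remains prime (inert)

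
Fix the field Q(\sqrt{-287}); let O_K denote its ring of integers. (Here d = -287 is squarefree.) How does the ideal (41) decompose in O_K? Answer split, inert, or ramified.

-287 mod 4 = 1, hence disc K = -287 and O_K = ℤ[(1+√-287)/2].
disc(K) = -287 = 41·(-7), so p = 41 is ramified.

41 is ramified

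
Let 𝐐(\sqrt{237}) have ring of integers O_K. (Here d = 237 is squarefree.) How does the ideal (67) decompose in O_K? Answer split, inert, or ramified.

67 splits in O_K

Since 237 ≡ 1 mod 4, the ring of integers is ℤ[(1+√237)/2] with discriminant 237.
Since gcd(67, 237) = 1 the prime 67 does not ramify.
Compute (237/67) via Euler: 36^((67-1)/2) mod 67 = 1, so (237/67) = 1.
(237/67) = 1, so 67 splits.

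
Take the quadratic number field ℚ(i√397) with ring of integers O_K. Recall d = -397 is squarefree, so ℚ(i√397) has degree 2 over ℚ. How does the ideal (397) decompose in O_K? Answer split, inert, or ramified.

Since -397 ≢ 1 mod 4, the ring of integers is ℤ[√-397] with discriminant 4·(-397) = -1588.
Ramification test: 397 | -1588. The prime 397 ramifies in K.

ramified — (397) = 𝔭²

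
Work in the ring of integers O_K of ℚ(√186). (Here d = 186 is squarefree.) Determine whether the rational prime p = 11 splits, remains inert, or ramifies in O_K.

remains prime (inert)

d = 186 ≡ 2 (mod 4), so O_K = ℤ[√186] and disc(K) = 4d = 744.
disc(K) = 744 is not divisible by 11; 11 is unramified.
(186/11) = 10^5 mod 11 = 10, giving Legendre symbol -1.
d is a non-residue mod p, hence 11 remains inert in O_K.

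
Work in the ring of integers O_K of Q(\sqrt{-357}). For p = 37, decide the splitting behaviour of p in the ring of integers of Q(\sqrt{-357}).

d = -357 ≡ 3 (mod 4), so O_K = ℤ[√-357] and disc(K) = 4d = -1428.
disc(K) = -1428 is not divisible by 37; 37 is unramified.
Euler's criterion: (-357)^18 mod 37 = 36. Thus (-357|37) = -1.
(-357/37) = -1, so 37 is inert.

inert — (37) stays prime in O_K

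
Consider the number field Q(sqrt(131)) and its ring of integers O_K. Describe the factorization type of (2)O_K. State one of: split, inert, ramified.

ramified — (2) = 𝔭²

131 mod 4 = 3, hence disc K = 4·131 = 524 and O_K = ℤ[√131].
disc(K) = 524 = 2·262, so p = 2 is ramified.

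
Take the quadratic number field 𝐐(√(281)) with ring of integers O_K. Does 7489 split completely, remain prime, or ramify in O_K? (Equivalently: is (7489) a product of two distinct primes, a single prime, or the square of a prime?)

p splits

Since 281 ≡ 1 mod 4, the ring of integers is ℤ[(1+√281)/2] with discriminant 281.
7489 ∤ 281, so 7489 is unramified.
(281/7489) = 281^3744 mod 7489 = 1, giving Legendre symbol 1.
Legendre symbol 1 ⇒ 7489 is split.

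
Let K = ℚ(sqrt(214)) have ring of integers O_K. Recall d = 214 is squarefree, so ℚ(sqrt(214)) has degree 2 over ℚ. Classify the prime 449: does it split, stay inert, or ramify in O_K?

inert — (449) stays prime in O_K

214 mod 4 = 2, hence disc K = 4·214 = 856 and O_K = ℤ[√214].
disc(K) = 856 is not divisible by 449; 449 is unramified.
Compute (214/449) via Euler: 214^((449-1)/2) mod 449 = 448, so (214/449) = -1.
d is a non-residue mod p, hence 449 remains inert in O_K.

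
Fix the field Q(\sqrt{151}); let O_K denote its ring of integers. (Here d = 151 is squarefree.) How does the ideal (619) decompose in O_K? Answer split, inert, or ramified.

split — (619) = 𝔭₁𝔭₂ with 𝔭₁ ≠ 𝔭₂

151 mod 4 = 3, hence disc K = 4·151 = 604 and O_K = ℤ[√151].
disc(K) = 604 is not divisible by 619; 619 is unramified.
Euler's criterion: 151^309 mod 619 = 1. Thus (151|619) = 1.
Legendre symbol 1 ⇒ 619 is split.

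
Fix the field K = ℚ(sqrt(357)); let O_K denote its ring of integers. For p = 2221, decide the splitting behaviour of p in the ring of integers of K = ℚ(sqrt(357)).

357 mod 4 = 1, hence disc K = 357 and O_K = ℤ[(1+√357)/2].
2221 ∤ 357, so 2221 is unramified.
Euler's criterion: 357^1110 mod 2221 = 2220. Thus (357|2221) = -1.
Legendre symbol -1 ⇒ 2221 is inert.

p is inert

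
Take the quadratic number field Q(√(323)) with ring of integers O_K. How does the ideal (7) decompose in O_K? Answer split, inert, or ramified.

split — (7) = 𝔭₁𝔭₂ with 𝔭₁ ≠ 𝔭₂

Since 323 ≢ 1 mod 4, the ring of integers is ℤ[√323] with discriminant 4·323 = 1292.
Since gcd(7, 1292) = 1 the prime 7 does not ramify.
(323/7) = 1^3 mod 7 = 1, giving Legendre symbol 1.
d is a quadratic residue mod p, hence 7 splits in O_K.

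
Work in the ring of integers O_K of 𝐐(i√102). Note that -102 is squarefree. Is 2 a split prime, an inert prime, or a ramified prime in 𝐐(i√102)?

ramified — (2) = 𝔭²

Since -102 ≢ 1 mod 4, the ring of integers is ℤ[√-102] with discriminant 4·(-102) = -408.
Ramification test: 2 | -408. The prime 2 ramifies in K.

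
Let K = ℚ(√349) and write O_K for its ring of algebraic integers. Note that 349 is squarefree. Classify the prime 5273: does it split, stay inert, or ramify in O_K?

d = 349 ≡ 1 (mod 4), so O_K = ℤ[(1+√349)/2] and disc(K) = d = 349.
5273 ∤ 349, so 5273 is unramified.
Compute (349/5273) via Euler: 349^((5273-1)/2) mod 5273 = 5272, so (349/5273) = -1.
Legendre symbol -1 ⇒ 5273 is inert.

remains prime (inert)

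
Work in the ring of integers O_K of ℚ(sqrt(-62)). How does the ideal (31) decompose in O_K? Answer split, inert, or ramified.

d = -62 ≡ 2 (mod 4), so O_K = ℤ[√-62] and disc(K) = 4d = -248.
31 divides disc(K) = -248, so 31 ramifies.

31 is ramified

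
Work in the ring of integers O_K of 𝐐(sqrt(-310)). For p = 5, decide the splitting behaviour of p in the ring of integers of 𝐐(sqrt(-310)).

-310 mod 4 = 2, hence disc K = 4·(-310) = -1240 and O_K = ℤ[√-310].
5 divides disc(K) = -1240, so 5 ramifies.

ramified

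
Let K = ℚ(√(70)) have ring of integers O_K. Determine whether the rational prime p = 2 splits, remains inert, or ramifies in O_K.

p ramifies

d = 70 ≡ 2 (mod 4), so O_K = ℤ[√70] and disc(K) = 4d = 280.
disc(K) = 280 = 2·140, so p = 2 is ramified.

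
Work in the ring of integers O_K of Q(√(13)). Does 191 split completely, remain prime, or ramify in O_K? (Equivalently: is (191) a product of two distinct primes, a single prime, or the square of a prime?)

p splits

d = 13 ≡ 1 (mod 4), so O_K = ℤ[(1+√13)/2] and disc(K) = d = 13.
191 ∤ 13, so 191 is unramified.
Legendre symbol by Euler's criterion: (13/191) ≡ 13^95 ≡ 1 (mod 191), i.e. (13/191) = 1.
(13/191) = 1, so 191 splits.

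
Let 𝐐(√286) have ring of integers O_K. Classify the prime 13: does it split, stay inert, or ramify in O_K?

ramifies in O_K

Since 286 ≢ 1 mod 4, the ring of integers is ℤ[√286] with discriminant 4·286 = 1144.
disc(K) = 1144 = 13·88, so p = 13 is ramified.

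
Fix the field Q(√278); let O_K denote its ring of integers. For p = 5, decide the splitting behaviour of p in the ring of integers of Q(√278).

Since 278 ≢ 1 mod 4, the ring of integers is ℤ[√278] with discriminant 4·278 = 1112.
Since gcd(5, 1112) = 1 the prime 5 does not ramify.
(278/5) = 3^2 mod 5 = 4, giving Legendre symbol -1.
(278/5) = -1, so 5 is inert.

remains prime (inert)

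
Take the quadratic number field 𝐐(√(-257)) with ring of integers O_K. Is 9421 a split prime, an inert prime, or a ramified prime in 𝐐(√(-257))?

-257 mod 4 = 3, hence disc K = 4·(-257) = -1028 and O_K = ℤ[√-257].
9421 ∤ -1028, so 9421 is unramified.
Euler's criterion: (-257)^4710 mod 9421 = 1. Thus (-257|9421) = 1.
Legendre symbol 1 ⇒ 9421 is split.

split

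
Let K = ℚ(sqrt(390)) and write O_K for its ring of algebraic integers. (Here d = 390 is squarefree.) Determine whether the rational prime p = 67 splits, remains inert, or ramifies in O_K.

split

390 mod 4 = 2, hence disc K = 4·390 = 1560 and O_K = ℤ[√390].
67 ∤ 1560, so 67 is unramified.
Euler's criterion: 390^33 mod 67 = 1. Thus (390|67) = 1.
Legendre symbol 1 ⇒ 67 is split.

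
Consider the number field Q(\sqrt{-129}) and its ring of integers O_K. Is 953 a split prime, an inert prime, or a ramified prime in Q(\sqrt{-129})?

splits completely

d = -129 ≡ 3 (mod 4), so O_K = ℤ[√-129] and disc(K) = 4d = -516.
Since gcd(953, -516) = 1 the prime 953 does not ramify.
Legendre symbol by Euler's criterion: (-129/953) ≡ (-129)^476 ≡ 1 (mod 953), i.e. (-129/953) = 1.
Legendre symbol 1 ⇒ 953 is split.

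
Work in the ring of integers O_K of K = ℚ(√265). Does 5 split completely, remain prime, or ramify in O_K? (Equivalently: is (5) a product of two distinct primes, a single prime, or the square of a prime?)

ramifies in O_K

d = 265 ≡ 1 (mod 4), so O_K = ℤ[(1+√265)/2] and disc(K) = d = 265.
5 divides disc(K) = 265, so 5 ramifies.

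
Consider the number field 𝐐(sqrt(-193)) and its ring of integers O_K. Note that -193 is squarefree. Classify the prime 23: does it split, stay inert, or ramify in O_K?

Since -193 ≢ 1 mod 4, the ring of integers is ℤ[√-193] with discriminant 4·(-193) = -772.
23 ∤ -772, so 23 is unramified.
Compute (-193/23) via Euler: 14^((23-1)/2) mod 23 = 22, so (-193/23) = -1.
Legendre symbol -1 ⇒ 23 is inert.

inert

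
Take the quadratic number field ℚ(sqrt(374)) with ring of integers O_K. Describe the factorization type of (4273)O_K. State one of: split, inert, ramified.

p is inert

d = 374 ≡ 2 (mod 4), so O_K = ℤ[√374] and disc(K) = 4d = 1496.
Since gcd(4273, 1496) = 1 the prime 4273 does not ramify.
Legendre symbol by Euler's criterion: (374/4273) ≡ 374^2136 ≡ 4272 (mod 4273), i.e. (374/4273) = -1.
(374/4273) = -1, so 4273 is inert.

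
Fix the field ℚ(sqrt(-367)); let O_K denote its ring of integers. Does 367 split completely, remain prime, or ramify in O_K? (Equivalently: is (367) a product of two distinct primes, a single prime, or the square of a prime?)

-367 mod 4 = 1, hence disc K = -367 and O_K = ℤ[(1+√-367)/2].
disc(K) = -367 = 367·(-1), so p = 367 is ramified.

ramified — (367) = 𝔭²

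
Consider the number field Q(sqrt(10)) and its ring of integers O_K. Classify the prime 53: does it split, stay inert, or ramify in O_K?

split — (53) = 𝔭₁𝔭₂ with 𝔭₁ ≠ 𝔭₂

d = 10 ≡ 2 (mod 4), so O_K = ℤ[√10] and disc(K) = 4d = 40.
53 ∤ 40, so 53 is unramified.
Compute (10/53) via Euler: 10^((53-1)/2) mod 53 = 1, so (10/53) = 1.
Legendre symbol 1 ⇒ 53 is split.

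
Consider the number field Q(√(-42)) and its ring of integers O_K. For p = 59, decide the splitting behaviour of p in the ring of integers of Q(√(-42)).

-42 mod 4 = 2, hence disc K = 4·(-42) = -168 and O_K = ℤ[√-42].
59 ∤ -168, so 59 is unramified.
(-42/59) = 17^29 mod 59 = 1, giving Legendre symbol 1.
(-42/59) = 1, so 59 splits.

split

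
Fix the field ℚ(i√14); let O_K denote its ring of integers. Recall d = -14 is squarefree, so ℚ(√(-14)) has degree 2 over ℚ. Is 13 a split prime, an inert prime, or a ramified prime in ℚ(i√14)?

-14 mod 4 = 2, hence disc K = 4·(-14) = -56 and O_K = ℤ[√-14].
13 ∤ -56, so 13 is unramified.
Legendre symbol by Euler's criterion: (-14/13) ≡ (-14)^6 ≡ 1 (mod 13), i.e. (-14/13) = 1.
(-14/13) = 1, so 13 splits.

split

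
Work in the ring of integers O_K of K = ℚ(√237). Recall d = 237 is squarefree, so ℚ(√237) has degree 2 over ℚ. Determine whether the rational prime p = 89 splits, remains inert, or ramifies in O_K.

inert — (89) stays prime in O_K

Since 237 ≡ 1 mod 4, the ring of integers is ℤ[(1+√237)/2] with discriminant 237.
89 ∤ 237, so 89 is unramified.
(237/89) = 59^44 mod 89 = 88, giving Legendre symbol -1.
Legendre symbol -1 ⇒ 89 is inert.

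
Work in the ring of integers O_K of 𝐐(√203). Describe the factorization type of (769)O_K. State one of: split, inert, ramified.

203 mod 4 = 3, hence disc K = 4·203 = 812 and O_K = ℤ[√203].
769 ∤ 812, so 769 is unramified.
(203/769) = 203^384 mod 769 = 1, giving Legendre symbol 1.
Legendre symbol 1 ⇒ 769 is split.

769 splits in O_K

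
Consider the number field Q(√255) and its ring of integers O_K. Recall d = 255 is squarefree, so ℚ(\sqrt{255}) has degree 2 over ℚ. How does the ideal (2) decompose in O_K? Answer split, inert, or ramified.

255 mod 4 = 3, hence disc K = 4·255 = 1020 and O_K = ℤ[√255].
disc(K) = 1020 = 2·510, so p = 2 is ramified.

ramifies in O_K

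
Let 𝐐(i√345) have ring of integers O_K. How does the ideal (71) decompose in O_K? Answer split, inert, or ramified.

split — (71) = 𝔭₁𝔭₂ with 𝔭₁ ≠ 𝔭₂

-345 mod 4 = 3, hence disc K = 4·(-345) = -1380 and O_K = ℤ[√-345].
Since gcd(71, -1380) = 1 the prime 71 does not ramify.
Legendre symbol by Euler's criterion: (-345/71) ≡ (-345)^35 ≡ 1 (mod 71), i.e. (-345/71) = 1.
d is a quadratic residue mod p, hence 71 splits in O_K.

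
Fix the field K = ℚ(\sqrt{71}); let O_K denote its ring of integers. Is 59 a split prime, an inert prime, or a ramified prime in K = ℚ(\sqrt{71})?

p splits

71 mod 4 = 3, hence disc K = 4·71 = 284 and O_K = ℤ[√71].
Since gcd(59, 284) = 1 the prime 59 does not ramify.
Compute (71/59) via Euler: 12^((59-1)/2) mod 59 = 1, so (71/59) = 1.
Legendre symbol 1 ⇒ 59 is split.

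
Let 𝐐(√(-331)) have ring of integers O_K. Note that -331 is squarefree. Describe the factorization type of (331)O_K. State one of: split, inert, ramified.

Since -331 ≡ 1 mod 4, the ring of integers is ℤ[(1+√-331)/2] with discriminant -331.
Ramification test: 331 | -331. The prime 331 ramifies in K.

ramified — (331) = 𝔭²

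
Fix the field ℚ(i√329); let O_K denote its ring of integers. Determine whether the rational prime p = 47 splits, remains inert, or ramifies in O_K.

Since -329 ≢ 1 mod 4, the ring of integers is ℤ[√-329] with discriminant 4·(-329) = -1316.
disc(K) = -1316 = 47·(-28), so p = 47 is ramified.

ramified — (47) = 𝔭²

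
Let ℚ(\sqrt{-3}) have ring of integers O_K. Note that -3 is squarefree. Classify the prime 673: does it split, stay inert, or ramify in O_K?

673 splits in O_K

Since -3 ≡ 1 mod 4, the ring of integers is ℤ[(1+√-3)/2] with discriminant -3.
disc(K) = -3 is not divisible by 673; 673 is unramified.
(-3/673) = 670^336 mod 673 = 1, giving Legendre symbol 1.
d is a quadratic residue mod p, hence 673 splits in O_K.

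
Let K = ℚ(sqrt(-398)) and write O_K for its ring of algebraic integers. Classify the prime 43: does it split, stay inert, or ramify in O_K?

-398 mod 4 = 2, hence disc K = 4·(-398) = -1592 and O_K = ℤ[√-398].
43 ∤ -1592, so 43 is unramified.
Euler's criterion: (-398)^21 mod 43 = 42. Thus (-398|43) = -1.
(-398/43) = -1, so 43 is inert.

inert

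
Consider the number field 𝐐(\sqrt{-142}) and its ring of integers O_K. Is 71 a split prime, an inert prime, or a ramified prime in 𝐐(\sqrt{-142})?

ramifies in O_K

Since -142 ≢ 1 mod 4, the ring of integers is ℤ[√-142] with discriminant 4·(-142) = -568.
Ramification test: 71 | -568. The prime 71 ramifies in K.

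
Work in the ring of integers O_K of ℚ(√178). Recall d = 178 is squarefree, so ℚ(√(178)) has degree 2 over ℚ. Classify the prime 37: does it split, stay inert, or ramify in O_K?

splits completely

d = 178 ≡ 2 (mod 4), so O_K = ℤ[√178] and disc(K) = 4d = 712.
Since gcd(37, 712) = 1 the prime 37 does not ramify.
Euler's criterion: 178^18 mod 37 = 1. Thus (178|37) = 1.
(178/37) = 1, so 37 splits.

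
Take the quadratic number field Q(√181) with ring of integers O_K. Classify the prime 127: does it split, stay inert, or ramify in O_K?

d = 181 ≡ 1 (mod 4), so O_K = ℤ[(1+√181)/2] and disc(K) = d = 181.
Since gcd(127, 181) = 1 the prime 127 does not ramify.
Legendre symbol by Euler's criterion: (181/127) ≡ 181^63 ≡ 126 (mod 127), i.e. (181/127) = -1.
d is a non-residue mod p, hence 127 remains inert in O_K.

inert — (127) stays prime in O_K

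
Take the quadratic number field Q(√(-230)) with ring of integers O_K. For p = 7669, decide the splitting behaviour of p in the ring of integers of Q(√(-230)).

d = -230 ≡ 2 (mod 4), so O_K = ℤ[√-230] and disc(K) = 4d = -920.
7669 ∤ -920, so 7669 is unramified.
Compute (-230/7669) via Euler: 7439^((7669-1)/2) mod 7669 = 1, so (-230/7669) = 1.
(-230/7669) = 1, so 7669 splits.

splits completely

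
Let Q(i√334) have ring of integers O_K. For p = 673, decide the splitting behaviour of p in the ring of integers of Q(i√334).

673 remains inert

Since -334 ≢ 1 mod 4, the ring of integers is ℤ[√-334] with discriminant 4·(-334) = -1336.
disc(K) = -1336 is not divisible by 673; 673 is unramified.
Compute (-334/673) via Euler: 339^((673-1)/2) mod 673 = 672, so (-334/673) = -1.
(-334/673) = -1, so 673 is inert.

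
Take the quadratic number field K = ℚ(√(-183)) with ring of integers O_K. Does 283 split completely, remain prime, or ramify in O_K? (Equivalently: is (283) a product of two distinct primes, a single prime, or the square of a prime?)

Since -183 ≡ 1 mod 4, the ring of integers is ℤ[(1+√-183)/2] with discriminant -183.
Since gcd(283, -183) = 1 the prime 283 does not ramify.
(-183/283) = 100^141 mod 283 = 1, giving Legendre symbol 1.
Legendre symbol 1 ⇒ 283 is split.

283 splits in O_K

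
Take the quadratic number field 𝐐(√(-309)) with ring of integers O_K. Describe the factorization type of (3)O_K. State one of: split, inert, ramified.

Since -309 ≢ 1 mod 4, the ring of integers is ℤ[√-309] with discriminant 4·(-309) = -1236.
disc(K) = -1236 = 3·(-412), so p = 3 is ramified.

3 is ramified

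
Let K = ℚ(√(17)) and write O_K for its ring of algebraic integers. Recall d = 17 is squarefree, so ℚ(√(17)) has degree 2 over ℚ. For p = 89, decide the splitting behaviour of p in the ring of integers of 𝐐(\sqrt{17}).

89 splits in O_K

d = 17 ≡ 1 (mod 4), so O_K = ℤ[(1+√17)/2] and disc(K) = d = 17.
Since gcd(89, 17) = 1 the prime 89 does not ramify.
(17/89) = 17^44 mod 89 = 1, giving Legendre symbol 1.
Legendre symbol 1 ⇒ 89 is split.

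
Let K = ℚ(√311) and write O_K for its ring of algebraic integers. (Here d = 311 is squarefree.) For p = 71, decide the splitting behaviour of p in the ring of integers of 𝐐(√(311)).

d = 311 ≡ 3 (mod 4), so O_K = ℤ[√311] and disc(K) = 4d = 1244.
Since gcd(71, 1244) = 1 the prime 71 does not ramify.
Euler's criterion: 311^35 mod 71 = 1. Thus (311|71) = 1.
(311/71) = 1, so 71 splits.

splits completely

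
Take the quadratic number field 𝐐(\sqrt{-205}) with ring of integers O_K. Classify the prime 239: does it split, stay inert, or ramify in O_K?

Since -205 ≢ 1 mod 4, the ring of integers is ℤ[√-205] with discriminant 4·(-205) = -820.
disc(K) = -820 is not divisible by 239; 239 is unramified.
Legendre symbol by Euler's criterion: (-205/239) ≡ (-205)^119 ≡ 1 (mod 239), i.e. (-205/239) = 1.
(-205/239) = 1, so 239 splits.

split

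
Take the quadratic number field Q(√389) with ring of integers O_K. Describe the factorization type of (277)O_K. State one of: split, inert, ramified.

p splits

Since 389 ≡ 1 mod 4, the ring of integers is ℤ[(1+√389)/2] with discriminant 389.
Since gcd(277, 389) = 1 the prime 277 does not ramify.
(389/277) = 112^138 mod 277 = 1, giving Legendre symbol 1.
(389/277) = 1, so 277 splits.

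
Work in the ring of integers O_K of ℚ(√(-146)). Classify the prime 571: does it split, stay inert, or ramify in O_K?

inert

d = -146 ≡ 2 (mod 4), so O_K = ℤ[√-146] and disc(K) = 4d = -584.
571 ∤ -584, so 571 is unramified.
Compute (-146/571) via Euler: 425^((571-1)/2) mod 571 = 570, so (-146/571) = -1.
d is a non-residue mod p, hence 571 remains inert in O_K.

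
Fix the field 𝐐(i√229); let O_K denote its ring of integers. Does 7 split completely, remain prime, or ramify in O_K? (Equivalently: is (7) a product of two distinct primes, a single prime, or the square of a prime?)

d = -229 ≡ 3 (mod 4), so O_K = ℤ[√-229] and disc(K) = 4d = -916.
Since gcd(7, -916) = 1 the prime 7 does not ramify.
Legendre symbol by Euler's criterion: (-229/7) ≡ (-229)^3 ≡ 1 (mod 7), i.e. (-229/7) = 1.
d is a quadratic residue mod p, hence 7 splits in O_K.

p splits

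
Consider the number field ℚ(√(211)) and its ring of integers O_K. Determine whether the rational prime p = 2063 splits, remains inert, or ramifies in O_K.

211 mod 4 = 3, hence disc K = 4·211 = 844 and O_K = ℤ[√211].
disc(K) = 844 is not divisible by 2063; 2063 is unramified.
Euler's criterion: 211^1031 mod 2063 = 1. Thus (211|2063) = 1.
Legendre symbol 1 ⇒ 2063 is split.

splits completely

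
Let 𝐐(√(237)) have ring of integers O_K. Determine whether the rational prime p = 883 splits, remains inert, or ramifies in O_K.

inert

Since 237 ≡ 1 mod 4, the ring of integers is ℤ[(1+√237)/2] with discriminant 237.
883 ∤ 237, so 883 is unramified.
Euler's criterion: 237^441 mod 883 = 882. Thus (237|883) = -1.
(237/883) = -1, so 883 is inert.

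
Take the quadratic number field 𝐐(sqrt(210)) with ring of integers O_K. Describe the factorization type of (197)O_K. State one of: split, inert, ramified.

Since 210 ≢ 1 mod 4, the ring of integers is ℤ[√210] with discriminant 4·210 = 840.
197 ∤ 840, so 197 is unramified.
Compute (210/197) via Euler: 13^((197-1)/2) mod 197 = 196, so (210/197) = -1.
(210/197) = -1, so 197 is inert.

remains prime (inert)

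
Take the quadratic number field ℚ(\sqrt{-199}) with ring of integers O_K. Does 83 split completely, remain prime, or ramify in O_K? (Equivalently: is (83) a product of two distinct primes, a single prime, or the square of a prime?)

Since -199 ≡ 1 mod 4, the ring of integers is ℤ[(1+√-199)/2] with discriminant -199.
83 ∤ -199, so 83 is unramified.
(-199/83) = 50^41 mod 83 = 82, giving Legendre symbol -1.
(-199/83) = -1, so 83 is inert.

83 remains inert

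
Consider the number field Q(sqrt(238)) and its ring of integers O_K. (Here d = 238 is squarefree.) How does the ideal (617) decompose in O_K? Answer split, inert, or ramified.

remains prime (inert)

d = 238 ≡ 2 (mod 4), so O_K = ℤ[√238] and disc(K) = 4d = 952.
Since gcd(617, 952) = 1 the prime 617 does not ramify.
Compute (238/617) via Euler: 238^((617-1)/2) mod 617 = 616, so (238/617) = -1.
Legendre symbol -1 ⇒ 617 is inert.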